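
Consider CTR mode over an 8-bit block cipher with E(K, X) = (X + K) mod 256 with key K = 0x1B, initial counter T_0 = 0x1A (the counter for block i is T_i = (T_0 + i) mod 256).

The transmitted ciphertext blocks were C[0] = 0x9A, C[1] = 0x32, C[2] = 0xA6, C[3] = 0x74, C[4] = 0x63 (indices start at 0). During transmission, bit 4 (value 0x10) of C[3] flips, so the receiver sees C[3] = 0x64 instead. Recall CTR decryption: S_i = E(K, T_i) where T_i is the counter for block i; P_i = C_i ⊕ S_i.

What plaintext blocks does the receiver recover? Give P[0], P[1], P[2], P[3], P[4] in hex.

Only C[3] changed, to 0x64. In CTR, a change in C_i flips the same bit in P_i only; the keystream is unaffected. Decrypting the received ciphertext:
P[0]: T = 0x1A, S = E(K, T) = 0x35; 0x9A ⊕ 0x35 = 0xAF.
P[1]: T = 0x1B, S = E(K, T) = 0x36; 0x32 ⊕ 0x36 = 0x04.
P[2]: T = 0x1C, S = E(K, T) = 0x37; 0xA6 ⊕ 0x37 = 0x91.
P[3]: T = 0x1D, S = E(K, T) = 0x38; 0x64 ⊕ 0x38 = 0x5C.
P[4]: T = 0x1E, S = E(K, T) = 0x39; 0x63 ⊕ 0x39 = 0x5A.
Blocks that differ from the original plaintext: P[3].

P[0] = 0xAF, P[1] = 0x04, P[2] = 0x91, P[3] = 0x5C, P[4] = 0x5A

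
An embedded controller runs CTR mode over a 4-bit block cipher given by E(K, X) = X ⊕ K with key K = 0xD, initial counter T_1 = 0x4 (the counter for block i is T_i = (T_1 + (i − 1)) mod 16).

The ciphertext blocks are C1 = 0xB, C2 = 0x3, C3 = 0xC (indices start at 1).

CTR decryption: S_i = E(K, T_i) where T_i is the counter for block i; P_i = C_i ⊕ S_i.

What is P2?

P2 = 0xB

P2: T = 0x5, S = E(K, T) = 0x8; 0x3 ⊕ 0x8 = 0xB.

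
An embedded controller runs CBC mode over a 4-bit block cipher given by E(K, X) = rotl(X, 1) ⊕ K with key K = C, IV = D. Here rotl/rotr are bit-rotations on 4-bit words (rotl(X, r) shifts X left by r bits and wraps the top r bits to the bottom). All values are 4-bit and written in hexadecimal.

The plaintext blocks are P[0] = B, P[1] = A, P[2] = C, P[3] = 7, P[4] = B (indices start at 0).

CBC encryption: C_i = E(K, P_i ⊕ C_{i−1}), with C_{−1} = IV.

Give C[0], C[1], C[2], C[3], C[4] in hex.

C[0]: P[0] ⊕ D = 6; E(K, 6) = 0.
C[1]: P[1] ⊕ 0 = A; E(K, A) = 9.
C[2]: P[2] ⊕ 9 = 5; E(K, 5) = 6.
C[3]: P[3] ⊕ 6 = 1; E(K, 1) = E.
C[4]: P[4] ⊕ E = 5; E(K, 5) = 6.

C[0] = 0, C[1] = 9, C[2] = 6, C[3] = E, C[4] = 6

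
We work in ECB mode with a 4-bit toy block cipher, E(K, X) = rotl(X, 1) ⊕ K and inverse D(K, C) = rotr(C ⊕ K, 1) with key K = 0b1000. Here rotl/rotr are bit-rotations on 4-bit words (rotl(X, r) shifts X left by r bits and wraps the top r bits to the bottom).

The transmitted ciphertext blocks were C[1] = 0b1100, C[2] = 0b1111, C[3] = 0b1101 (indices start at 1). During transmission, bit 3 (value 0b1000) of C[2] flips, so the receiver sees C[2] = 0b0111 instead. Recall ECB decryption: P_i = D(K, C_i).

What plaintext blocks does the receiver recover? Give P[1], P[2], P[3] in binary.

Only C[2] changed, to 0b0111. In ECB, a change in C_i affects only P_i. Decrypting the received ciphertext:
P[1]: D(K, 0b1100) = 0b0010.
P[2]: D(K, 0b0111) = 0b1111.
P[3]: D(K, 0b1101) = 0b1010.
Blocks that differ from the original plaintext: P[2].

P[1] = 0b0010, P[2] = 0b1111, P[3] = 0b1010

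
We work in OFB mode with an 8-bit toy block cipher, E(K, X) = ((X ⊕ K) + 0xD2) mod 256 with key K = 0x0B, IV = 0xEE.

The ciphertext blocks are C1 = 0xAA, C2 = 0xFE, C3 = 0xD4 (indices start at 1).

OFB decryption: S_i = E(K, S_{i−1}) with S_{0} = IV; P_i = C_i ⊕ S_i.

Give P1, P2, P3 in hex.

P1 = 0x1D, P2 = 0x70, P3 = 0x83

P1: S = E(K, 0xEE) = 0xB7; 0xAA ⊕ 0xB7 = 0x1D.
P2: S = E(K, 0xB7) = 0x8E; 0xFE ⊕ 0x8E = 0x70.
P3: S = E(K, 0x8E) = 0x57; 0xD4 ⊕ 0x57 = 0x83.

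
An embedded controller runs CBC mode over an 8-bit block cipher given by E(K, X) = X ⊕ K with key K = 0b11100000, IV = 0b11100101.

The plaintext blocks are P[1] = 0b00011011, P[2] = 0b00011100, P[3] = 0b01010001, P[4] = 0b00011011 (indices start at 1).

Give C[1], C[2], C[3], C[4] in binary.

C[1] = 0b00011110, C[2] = 0b11100010, C[3] = 0b01010011, C[4] = 0b10101000

CBC encryption: C_i = E(K, P_i ⊕ C_{i−1}), with C_{0} = IV.
C[1]: P[1] ⊕ 0b11100101 = 0b11111110; E(K, 0b11111110) = 0b00011110.
C[2]: P[2] ⊕ 0b00011110 = 0b00000010; E(K, 0b00000010) = 0b11100010.
C[3]: P[3] ⊕ 0b11100010 = 0b10110011; E(K, 0b10110011) = 0b01010011.
C[4]: P[4] ⊕ 0b01010011 = 0b01001000; E(K, 0b01001000) = 0b10101000.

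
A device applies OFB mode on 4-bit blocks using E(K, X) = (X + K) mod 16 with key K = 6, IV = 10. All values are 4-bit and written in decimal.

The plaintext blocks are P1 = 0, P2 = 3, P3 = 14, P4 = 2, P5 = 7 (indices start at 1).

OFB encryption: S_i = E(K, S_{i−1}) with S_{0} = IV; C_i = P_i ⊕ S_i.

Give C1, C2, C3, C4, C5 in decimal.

C1 = 0, C2 = 5, C3 = 2, C4 = 0, C5 = 15

C1: S = E(K, 10) = 0; 0 ⊕ 0 = 0.
C2: S = E(K, 0) = 6; 3 ⊕ 6 = 5.
C3: S = E(K, 6) = 12; 14 ⊕ 12 = 2.
C4: S = E(K, 12) = 2; 2 ⊕ 2 = 0.
C5: S = E(K, 2) = 8; 7 ⊕ 8 = 15.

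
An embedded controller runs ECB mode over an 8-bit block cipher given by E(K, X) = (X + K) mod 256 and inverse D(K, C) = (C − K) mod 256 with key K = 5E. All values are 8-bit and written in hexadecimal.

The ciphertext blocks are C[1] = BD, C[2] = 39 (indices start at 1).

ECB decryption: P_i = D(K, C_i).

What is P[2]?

P[2] = DB

P[2]: D(K, 39) = DB.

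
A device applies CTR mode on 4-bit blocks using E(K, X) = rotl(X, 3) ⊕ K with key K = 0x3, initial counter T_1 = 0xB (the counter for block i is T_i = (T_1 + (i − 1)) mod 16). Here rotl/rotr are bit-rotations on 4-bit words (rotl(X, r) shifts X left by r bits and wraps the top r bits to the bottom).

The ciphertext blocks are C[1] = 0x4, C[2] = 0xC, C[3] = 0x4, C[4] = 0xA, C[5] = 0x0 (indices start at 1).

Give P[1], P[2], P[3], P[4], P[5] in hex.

P[1] = 0xA, P[2] = 0x9, P[3] = 0x9, P[4] = 0xE, P[5] = 0xC

CTR decryption: S_i = E(K, T_i) where T_i is the counter for block i; P_i = C_i ⊕ S_i.
P[1]: T = 0xB, S = E(K, T) = 0xE; 0x4 ⊕ 0xE = 0xA.
P[2]: T = 0xC, S = E(K, T) = 0x5; 0xC ⊕ 0x5 = 0x9.
P[3]: T = 0xD, S = E(K, T) = 0xD; 0x4 ⊕ 0xD = 0x9.
P[4]: T = 0xE, S = E(K, T) = 0x4; 0xA ⊕ 0x4 = 0xE.
P[5]: T = 0xF, S = E(K, T) = 0xC; 0x0 ⊕ 0xC = 0xC.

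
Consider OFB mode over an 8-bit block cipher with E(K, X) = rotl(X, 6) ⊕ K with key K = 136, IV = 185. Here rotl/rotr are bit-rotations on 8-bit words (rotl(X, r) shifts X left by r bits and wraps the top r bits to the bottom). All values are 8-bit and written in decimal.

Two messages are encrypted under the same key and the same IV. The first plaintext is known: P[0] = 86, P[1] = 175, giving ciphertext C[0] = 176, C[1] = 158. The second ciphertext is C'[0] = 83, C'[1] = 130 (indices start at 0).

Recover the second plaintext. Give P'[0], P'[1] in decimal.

In OFB with a reused IV, both messages share the same keystream S_i, so C_i ⊕ C'_i = P_i ⊕ P'_i and thus P'_i = P_i ⊕ C_i ⊕ C'_i.
P'[0]: 86 ⊕ 176 ⊕ 83 = 181.
P'[1]: 175 ⊕ 158 ⊕ 130 = 179.

P'[0] = 181, P'[1] = 179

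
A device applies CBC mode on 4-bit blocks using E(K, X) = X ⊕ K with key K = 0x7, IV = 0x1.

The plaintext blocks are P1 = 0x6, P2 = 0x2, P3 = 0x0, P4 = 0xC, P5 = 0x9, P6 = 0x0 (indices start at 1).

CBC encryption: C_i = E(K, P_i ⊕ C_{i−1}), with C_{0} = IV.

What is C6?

C1: P1 ⊕ 0x1 = 0x7; E(K, 0x7) = 0x0.
C2: P2 ⊕ 0x0 = 0x2; E(K, 0x2) = 0x5.
C3: P3 ⊕ 0x5 = 0x5; E(K, 0x5) = 0x2.
C4: P4 ⊕ 0x2 = 0xE; E(K, 0xE) = 0x9.
C5: P5 ⊕ 0x9 = 0x0; E(K, 0x0) = 0x7.
C6: P6 ⊕ 0x7 = 0x7; E(K, 0x7) = 0x0.

C6 = 0x0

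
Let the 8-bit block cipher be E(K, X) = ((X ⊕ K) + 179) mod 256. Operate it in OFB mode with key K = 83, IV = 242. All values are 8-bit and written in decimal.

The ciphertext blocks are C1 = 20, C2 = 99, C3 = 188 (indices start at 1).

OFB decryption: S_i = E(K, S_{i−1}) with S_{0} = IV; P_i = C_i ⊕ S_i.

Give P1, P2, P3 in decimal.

P1: S = E(K, 242) = 84; 20 ⊕ 84 = 64.
P2: S = E(K, 84) = 186; 99 ⊕ 186 = 217.
P3: S = E(K, 186) = 156; 188 ⊕ 156 = 32.

P1 = 64, P2 = 217, P3 = 32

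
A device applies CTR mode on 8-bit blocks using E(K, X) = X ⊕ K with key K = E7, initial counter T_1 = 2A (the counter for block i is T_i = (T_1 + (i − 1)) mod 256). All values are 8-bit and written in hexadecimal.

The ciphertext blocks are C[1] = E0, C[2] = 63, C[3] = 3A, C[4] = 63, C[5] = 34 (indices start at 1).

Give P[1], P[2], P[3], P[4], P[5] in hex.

P[1] = 2D, P[2] = AF, P[3] = F1, P[4] = A9, P[5] = FD

CTR decryption: S_i = E(K, T_i) where T_i is the counter for block i; P_i = C_i ⊕ S_i.
P[1]: T = 2A, S = E(K, T) = CD; E0 ⊕ CD = 2D.
P[2]: T = 2B, S = E(K, T) = CC; 63 ⊕ CC = AF.
P[3]: T = 2C, S = E(K, T) = CB; 3A ⊕ CB = F1.
P[4]: T = 2D, S = E(K, T) = CA; 63 ⊕ CA = A9.
P[5]: T = 2E, S = E(K, T) = C9; 34 ⊕ C9 = FD.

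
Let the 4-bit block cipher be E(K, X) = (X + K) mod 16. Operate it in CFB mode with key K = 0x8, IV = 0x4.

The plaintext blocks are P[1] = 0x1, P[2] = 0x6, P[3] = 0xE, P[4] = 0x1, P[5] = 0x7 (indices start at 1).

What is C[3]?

C[3] = 0x5

CFB encryption: C_i = P_i ⊕ E(K, C_{i−1}), with C_{0} = IV.
C[1]: E(K, 0x4) = 0xC; 0x1 ⊕ 0xC = 0xD.
C[2]: E(K, 0xD) = 0x5; 0x6 ⊕ 0x5 = 0x3.
C[3]: E(K, 0x3) = 0xB; 0xE ⊕ 0xB = 0x5.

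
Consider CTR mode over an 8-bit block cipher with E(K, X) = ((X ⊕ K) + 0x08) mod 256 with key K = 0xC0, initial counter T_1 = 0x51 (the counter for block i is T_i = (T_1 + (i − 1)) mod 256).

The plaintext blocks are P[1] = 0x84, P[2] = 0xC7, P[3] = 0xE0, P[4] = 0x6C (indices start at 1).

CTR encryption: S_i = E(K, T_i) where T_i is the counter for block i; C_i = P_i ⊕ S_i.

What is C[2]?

C[2] = 0x5D

C[1]: T = 0x51, S = E(K, T) = 0x99; 0x84 ⊕ 0x99 = 0x1D.
C[2]: T = 0x52, S = E(K, T) = 0x9A; 0xC7 ⊕ 0x9A = 0x5D.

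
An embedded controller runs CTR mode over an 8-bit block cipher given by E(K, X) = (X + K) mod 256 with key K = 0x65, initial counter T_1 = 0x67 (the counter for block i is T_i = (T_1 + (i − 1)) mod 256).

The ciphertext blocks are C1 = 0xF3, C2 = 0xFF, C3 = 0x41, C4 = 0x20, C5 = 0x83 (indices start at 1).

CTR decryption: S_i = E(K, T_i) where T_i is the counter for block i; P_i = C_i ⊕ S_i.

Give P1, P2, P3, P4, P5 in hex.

P1: T = 0x67, S = E(K, T) = 0xCC; 0xF3 ⊕ 0xCC = 0x3F.
P2: T = 0x68, S = E(K, T) = 0xCD; 0xFF ⊕ 0xCD = 0x32.
P3: T = 0x69, S = E(K, T) = 0xCE; 0x41 ⊕ 0xCE = 0x8F.
P4: T = 0x6A, S = E(K, T) = 0xCF; 0x20 ⊕ 0xCF = 0xEF.
P5: T = 0x6B, S = E(K, T) = 0xD0; 0x83 ⊕ 0xD0 = 0x53.

P1 = 0x3F, P2 = 0x32, P3 = 0x8F, P4 = 0xEF, P5 = 0x53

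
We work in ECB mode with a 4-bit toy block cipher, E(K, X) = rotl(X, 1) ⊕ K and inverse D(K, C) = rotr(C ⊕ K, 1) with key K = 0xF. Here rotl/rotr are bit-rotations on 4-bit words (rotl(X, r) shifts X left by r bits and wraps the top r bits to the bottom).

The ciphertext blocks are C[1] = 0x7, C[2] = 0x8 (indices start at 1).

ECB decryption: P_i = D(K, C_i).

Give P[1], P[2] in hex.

P[1]: D(K, 0x7) = 0x4.
P[2]: D(K, 0x8) = 0xB.

P[1] = 0x4, P[2] = 0xB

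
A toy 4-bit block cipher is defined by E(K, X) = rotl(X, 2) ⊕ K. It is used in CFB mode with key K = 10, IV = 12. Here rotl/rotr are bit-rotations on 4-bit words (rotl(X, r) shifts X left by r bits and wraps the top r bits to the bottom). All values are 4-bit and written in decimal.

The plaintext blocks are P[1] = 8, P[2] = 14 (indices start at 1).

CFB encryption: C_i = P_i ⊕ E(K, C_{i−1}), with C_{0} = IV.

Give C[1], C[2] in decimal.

C[1]: E(K, 12) = 9; 8 ⊕ 9 = 1.
C[2]: E(K, 1) = 14; 14 ⊕ 14 = 0.

C[1] = 1, C[2] = 0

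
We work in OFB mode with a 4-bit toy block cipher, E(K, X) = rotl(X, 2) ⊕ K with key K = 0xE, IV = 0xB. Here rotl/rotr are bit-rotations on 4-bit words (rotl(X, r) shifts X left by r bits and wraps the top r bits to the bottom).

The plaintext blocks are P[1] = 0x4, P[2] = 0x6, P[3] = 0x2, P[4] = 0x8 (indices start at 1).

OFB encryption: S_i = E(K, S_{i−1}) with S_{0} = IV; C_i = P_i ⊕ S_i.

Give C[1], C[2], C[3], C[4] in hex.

C[1]: S = E(K, 0xB) = 0x0; 0x4 ⊕ 0x0 = 0x4.
C[2]: S = E(K, 0x0) = 0xE; 0x6 ⊕ 0xE = 0x8.
C[3]: S = E(K, 0xE) = 0x5; 0x2 ⊕ 0x5 = 0x7.
C[4]: S = E(K, 0x5) = 0xB; 0x8 ⊕ 0xB = 0x3.

C[1] = 0x4, C[2] = 0x8, C[3] = 0x7, C[4] = 0x3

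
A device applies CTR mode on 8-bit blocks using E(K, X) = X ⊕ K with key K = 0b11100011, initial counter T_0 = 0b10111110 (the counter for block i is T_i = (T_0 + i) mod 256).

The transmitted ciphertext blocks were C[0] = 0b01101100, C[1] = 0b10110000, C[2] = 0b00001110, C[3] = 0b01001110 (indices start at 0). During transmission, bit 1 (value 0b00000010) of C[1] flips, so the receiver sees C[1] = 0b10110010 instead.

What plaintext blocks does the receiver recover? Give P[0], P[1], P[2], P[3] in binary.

P[0] = 0b00110001, P[1] = 0b11101110, P[2] = 0b00101101, P[3] = 0b01101100

CTR decryption: S_i = E(K, T_i) where T_i is the counter for block i; P_i = C_i ⊕ S_i.
Only C[1] changed, to 0b10110010. In CTR, a change in C_i flips the same bit in P_i only; the keystream is unaffected. Decrypting the received ciphertext:
P[0]: T = 0b10111110, S = E(K, T) = 0b01011101; 0b01101100 ⊕ 0b01011101 = 0b00110001.
P[1]: T = 0b10111111, S = E(K, T) = 0b01011100; 0b10110010 ⊕ 0b01011100 = 0b11101110.
P[2]: T = 0b11000000, S = E(K, T) = 0b00100011; 0b00001110 ⊕ 0b00100011 = 0b00101101.
P[3]: T = 0b11000001, S = E(K, T) = 0b00100010; 0b01001110 ⊕ 0b00100010 = 0b01101100.
Blocks that differ from the original plaintext: P[1].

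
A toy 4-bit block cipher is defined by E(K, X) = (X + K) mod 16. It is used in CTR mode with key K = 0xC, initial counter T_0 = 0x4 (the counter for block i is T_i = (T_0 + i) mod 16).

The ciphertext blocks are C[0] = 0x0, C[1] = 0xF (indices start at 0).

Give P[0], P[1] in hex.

CTR decryption: S_i = E(K, T_i) where T_i is the counter for block i; P_i = C_i ⊕ S_i.
P[0]: T = 0x4, S = E(K, T) = 0x0; 0x0 ⊕ 0x0 = 0x0.
P[1]: T = 0x5, S = E(K, T) = 0x1; 0xF ⊕ 0x1 = 0xE.

P[0] = 0x0, P[1] = 0xE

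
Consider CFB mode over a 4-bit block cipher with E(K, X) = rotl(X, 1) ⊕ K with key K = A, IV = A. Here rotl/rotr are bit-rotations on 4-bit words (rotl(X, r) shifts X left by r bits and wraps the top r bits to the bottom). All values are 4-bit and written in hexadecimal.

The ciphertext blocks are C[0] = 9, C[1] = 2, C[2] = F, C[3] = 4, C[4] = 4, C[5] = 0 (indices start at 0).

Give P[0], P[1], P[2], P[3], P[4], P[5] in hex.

CFB decryption: P_i = C_i ⊕ E(K, C_{i−1}), with C_{−1} = IV.
P[0]: E(K, A) = F; 9 ⊕ F = 6.
P[1]: E(K, 9) = 9; 2 ⊕ 9 = B.
P[2]: E(K, 2) = E; F ⊕ E = 1.
P[3]: E(K, F) = 5; 4 ⊕ 5 = 1.
P[4]: E(K, 4) = 2; 4 ⊕ 2 = 6.
P[5]: E(K, 4) = 2; 0 ⊕ 2 = 2.

P[0] = 6, P[1] = B, P[2] = 1, P[3] = 1, P[4] = 6, P[5] = 2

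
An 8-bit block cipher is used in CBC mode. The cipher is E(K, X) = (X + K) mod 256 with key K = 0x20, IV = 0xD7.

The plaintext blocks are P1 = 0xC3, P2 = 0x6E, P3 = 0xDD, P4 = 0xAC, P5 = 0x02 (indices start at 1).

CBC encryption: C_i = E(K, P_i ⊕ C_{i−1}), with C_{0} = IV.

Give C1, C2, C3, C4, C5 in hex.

C1 = 0x34, C2 = 0x7A, C3 = 0xC7, C4 = 0x8B, C5 = 0xA9

C1: P1 ⊕ 0xD7 = 0x14; E(K, 0x14) = 0x34.
C2: P2 ⊕ 0x34 = 0x5A; E(K, 0x5A) = 0x7A.
C3: P3 ⊕ 0x7A = 0xA7; E(K, 0xA7) = 0xC7.
C4: P4 ⊕ 0xC7 = 0x6B; E(K, 0x6B) = 0x8B.
C5: P5 ⊕ 0x8B = 0x89; E(K, 0x89) = 0xA9.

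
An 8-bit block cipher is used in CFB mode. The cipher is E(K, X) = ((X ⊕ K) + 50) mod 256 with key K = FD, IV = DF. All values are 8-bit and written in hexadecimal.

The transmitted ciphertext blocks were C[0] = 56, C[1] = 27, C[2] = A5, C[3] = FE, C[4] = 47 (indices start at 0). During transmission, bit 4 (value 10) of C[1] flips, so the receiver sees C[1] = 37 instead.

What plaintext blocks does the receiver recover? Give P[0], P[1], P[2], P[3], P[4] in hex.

P[0] = 24, P[1] = CC, P[2] = BF, P[3] = 56, P[4] = 14

CFB decryption: P_i = C_i ⊕ E(K, C_{i−1}), with C_{−1} = IV.
Only C[1] changed, to 37. In CFB, a change in C_i flips the same bit in P_i and garbles P_{i+1}. Decrypting the received ciphertext:
P[0]: E(K, DF) = 72; 56 ⊕ 72 = 24.
P[1]: E(K, 56) = FB; 37 ⊕ FB = CC.
P[2]: E(K, 37) = 1A; A5 ⊕ 1A = BF.
P[3]: E(K, A5) = A8; FE ⊕ A8 = 56.
P[4]: E(K, FE) = 53; 47 ⊕ 53 = 14.
Blocks that differ from the original plaintext: P[1], P[2].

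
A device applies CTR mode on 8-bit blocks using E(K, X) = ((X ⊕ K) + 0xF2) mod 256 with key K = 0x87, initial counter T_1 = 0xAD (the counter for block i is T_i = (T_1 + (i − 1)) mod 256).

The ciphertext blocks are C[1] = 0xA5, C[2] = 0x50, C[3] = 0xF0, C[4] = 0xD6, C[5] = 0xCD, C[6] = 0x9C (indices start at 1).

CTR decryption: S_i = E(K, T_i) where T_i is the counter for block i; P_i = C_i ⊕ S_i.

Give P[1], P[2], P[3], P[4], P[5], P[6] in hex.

P[1]: T = 0xAD, S = E(K, T) = 0x1C; 0xA5 ⊕ 0x1C = 0xB9.
P[2]: T = 0xAE, S = E(K, T) = 0x1B; 0x50 ⊕ 0x1B = 0x4B.
P[3]: T = 0xAF, S = E(K, T) = 0x1A; 0xF0 ⊕ 0x1A = 0xEA.
P[4]: T = 0xB0, S = E(K, T) = 0x29; 0xD6 ⊕ 0x29 = 0xFF.
P[5]: T = 0xB1, S = E(K, T) = 0x28; 0xCD ⊕ 0x28 = 0xE5.
P[6]: T = 0xB2, S = E(K, T) = 0x27; 0x9C ⊕ 0x27 = 0xBB.

P[1] = 0xB9, P[2] = 0x4B, P[3] = 0xEA, P[4] = 0xFF, P[5] = 0xE5, P[6] = 0xBB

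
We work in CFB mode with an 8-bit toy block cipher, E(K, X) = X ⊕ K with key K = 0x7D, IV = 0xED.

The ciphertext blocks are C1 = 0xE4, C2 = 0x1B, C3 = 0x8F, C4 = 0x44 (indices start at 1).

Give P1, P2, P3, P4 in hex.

CFB decryption: P_i = C_i ⊕ E(K, C_{i−1}), with C_{0} = IV.
P1: E(K, 0xED) = 0x90; 0xE4 ⊕ 0x90 = 0x74.
P2: E(K, 0xE4) = 0x99; 0x1B ⊕ 0x99 = 0x82.
P3: E(K, 0x1B) = 0x66; 0x8F ⊕ 0x66 = 0xE9.
P4: E(K, 0x8F) = 0xF2; 0x44 ⊕ 0xF2 = 0xB6.

P1 = 0x74, P2 = 0x82, P3 = 0xE9, P4 = 0xB6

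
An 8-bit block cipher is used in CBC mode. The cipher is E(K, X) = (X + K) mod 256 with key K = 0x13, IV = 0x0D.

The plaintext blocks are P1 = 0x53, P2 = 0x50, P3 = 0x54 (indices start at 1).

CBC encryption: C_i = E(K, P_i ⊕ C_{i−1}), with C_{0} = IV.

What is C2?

C2 = 0x34

C1: P1 ⊕ 0x0D = 0x5E; E(K, 0x5E) = 0x71.
C2: P2 ⊕ 0x71 = 0x21; E(K, 0x21) = 0x34.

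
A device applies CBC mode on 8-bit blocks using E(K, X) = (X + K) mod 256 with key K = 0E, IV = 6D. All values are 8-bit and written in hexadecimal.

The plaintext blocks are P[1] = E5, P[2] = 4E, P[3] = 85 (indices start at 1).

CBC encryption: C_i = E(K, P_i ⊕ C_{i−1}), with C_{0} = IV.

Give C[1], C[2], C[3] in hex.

C[1] = 96, C[2] = E6, C[3] = 71

C[1]: P[1] ⊕ 6D = 88; E(K, 88) = 96.
C[2]: P[2] ⊕ 96 = D8; E(K, D8) = E6.
C[3]: P[3] ⊕ E6 = 63; E(K, 63) = 71.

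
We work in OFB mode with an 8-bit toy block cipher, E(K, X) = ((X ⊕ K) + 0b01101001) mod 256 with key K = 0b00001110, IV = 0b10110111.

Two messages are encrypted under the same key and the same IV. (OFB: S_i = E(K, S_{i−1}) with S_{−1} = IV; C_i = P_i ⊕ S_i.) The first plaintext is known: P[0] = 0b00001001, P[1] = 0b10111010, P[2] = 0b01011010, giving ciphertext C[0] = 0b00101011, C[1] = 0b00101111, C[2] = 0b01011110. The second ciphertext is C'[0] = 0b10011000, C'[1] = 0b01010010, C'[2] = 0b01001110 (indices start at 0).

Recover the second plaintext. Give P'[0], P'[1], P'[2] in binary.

P'[0] = 0b10111010, P'[1] = 0b11000111, P'[2] = 0b01001010

In OFB with a reused IV, both messages share the same keystream S_i, so C_i ⊕ C'_i = P_i ⊕ P'_i and thus P'_i = P_i ⊕ C_i ⊕ C'_i.
P'[0]: 0b00001001 ⊕ 0b00101011 ⊕ 0b10011000 = 0b10111010.
P'[1]: 0b10111010 ⊕ 0b00101111 ⊕ 0b01010010 = 0b11000111.
P'[2]: 0b01011010 ⊕ 0b01011110 ⊕ 0b01001110 = 0b01001010.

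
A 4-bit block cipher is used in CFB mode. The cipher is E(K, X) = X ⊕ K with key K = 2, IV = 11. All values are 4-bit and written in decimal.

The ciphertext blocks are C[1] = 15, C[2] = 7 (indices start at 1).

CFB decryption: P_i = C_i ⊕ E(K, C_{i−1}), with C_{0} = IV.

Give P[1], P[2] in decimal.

P[1]: E(K, 11) = 9; 15 ⊕ 9 = 6.
P[2]: E(K, 15) = 13; 7 ⊕ 13 = 10.

P[1] = 6, P[2] = 10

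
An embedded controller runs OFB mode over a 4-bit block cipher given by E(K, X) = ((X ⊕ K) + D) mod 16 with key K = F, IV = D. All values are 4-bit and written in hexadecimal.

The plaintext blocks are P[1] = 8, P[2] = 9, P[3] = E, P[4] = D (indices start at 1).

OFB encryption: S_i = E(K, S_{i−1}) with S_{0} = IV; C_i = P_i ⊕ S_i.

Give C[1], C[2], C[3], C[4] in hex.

C[1] = 7, C[2] = 4, C[3] = 1, C[4] = 0

C[1]: S = E(K, D) = F; 8 ⊕ F = 7.
C[2]: S = E(K, F) = D; 9 ⊕ D = 4.
C[3]: S = E(K, D) = F; E ⊕ F = 1.
C[4]: S = E(K, F) = D; D ⊕ D = 0.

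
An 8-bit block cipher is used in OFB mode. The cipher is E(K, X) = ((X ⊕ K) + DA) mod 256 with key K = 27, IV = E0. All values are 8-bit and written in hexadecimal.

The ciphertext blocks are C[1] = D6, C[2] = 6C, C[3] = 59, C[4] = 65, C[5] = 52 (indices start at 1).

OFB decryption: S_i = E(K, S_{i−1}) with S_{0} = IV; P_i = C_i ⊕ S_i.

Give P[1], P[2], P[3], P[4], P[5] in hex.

P[1]: S = E(K, E0) = A1; D6 ⊕ A1 = 77.
P[2]: S = E(K, A1) = 60; 6C ⊕ 60 = 0C.
P[3]: S = E(K, 60) = 21; 59 ⊕ 21 = 78.
P[4]: S = E(K, 21) = E0; 65 ⊕ E0 = 85.
P[5]: S = E(K, E0) = A1; 52 ⊕ A1 = F3.

P[1] = 77, P[2] = 0C, P[3] = 78, P[4] = 85, P[5] = F3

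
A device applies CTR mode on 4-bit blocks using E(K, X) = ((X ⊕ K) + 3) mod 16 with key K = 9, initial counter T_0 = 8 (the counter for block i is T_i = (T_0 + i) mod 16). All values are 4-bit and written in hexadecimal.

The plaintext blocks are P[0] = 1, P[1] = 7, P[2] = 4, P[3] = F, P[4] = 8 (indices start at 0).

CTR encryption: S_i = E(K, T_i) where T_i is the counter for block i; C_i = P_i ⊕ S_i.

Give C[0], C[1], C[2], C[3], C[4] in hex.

C[0] = 5, C[1] = 4, C[2] = 2, C[3] = A, C[4] = 0

C[0]: T = 8, S = E(K, T) = 4; 1 ⊕ 4 = 5.
C[1]: T = 9, S = E(K, T) = 3; 7 ⊕ 3 = 4.
C[2]: T = A, S = E(K, T) = 6; 4 ⊕ 6 = 2.
C[3]: T = B, S = E(K, T) = 5; F ⊕ 5 = A.
C[4]: T = C, S = E(K, T) = 8; 8 ⊕ 8 = 0.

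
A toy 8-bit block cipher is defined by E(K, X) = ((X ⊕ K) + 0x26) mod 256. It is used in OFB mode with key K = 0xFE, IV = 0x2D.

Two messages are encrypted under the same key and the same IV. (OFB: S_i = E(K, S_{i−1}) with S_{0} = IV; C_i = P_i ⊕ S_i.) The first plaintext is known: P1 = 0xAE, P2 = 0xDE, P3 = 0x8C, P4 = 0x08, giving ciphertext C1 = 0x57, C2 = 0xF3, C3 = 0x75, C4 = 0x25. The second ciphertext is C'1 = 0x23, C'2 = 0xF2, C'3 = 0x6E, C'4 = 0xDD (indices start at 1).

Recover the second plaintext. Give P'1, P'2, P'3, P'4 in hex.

In OFB with a reused IV, both messages share the same keystream S_i, so C_i ⊕ C'_i = P_i ⊕ P'_i and thus P'_i = P_i ⊕ C_i ⊕ C'_i.
P'1: 0xAE ⊕ 0x57 ⊕ 0x23 = 0xDA.
P'2: 0xDE ⊕ 0xF3 ⊕ 0xF2 = 0xDF.
P'3: 0x8C ⊕ 0x75 ⊕ 0x6E = 0x97.
P'4: 0x08 ⊕ 0x25 ⊕ 0xDD = 0xF0.

P'1 = 0xDA, P'2 = 0xDF, P'3 = 0x97, P'4 = 0xF0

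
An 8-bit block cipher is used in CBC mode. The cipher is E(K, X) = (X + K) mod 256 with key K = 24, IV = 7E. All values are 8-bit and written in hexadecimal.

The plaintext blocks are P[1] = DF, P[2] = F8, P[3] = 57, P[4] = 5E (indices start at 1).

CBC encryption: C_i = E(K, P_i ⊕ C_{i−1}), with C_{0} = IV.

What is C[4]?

C[4] = 28

C[1]: P[1] ⊕ 7E = A1; E(K, A1) = C5.
C[2]: P[2] ⊕ C5 = 3D; E(K, 3D) = 61.
C[3]: P[3] ⊕ 61 = 36; E(K, 36) = 5A.
C[4]: P[4] ⊕ 5A = 04; E(K, 04) = 28.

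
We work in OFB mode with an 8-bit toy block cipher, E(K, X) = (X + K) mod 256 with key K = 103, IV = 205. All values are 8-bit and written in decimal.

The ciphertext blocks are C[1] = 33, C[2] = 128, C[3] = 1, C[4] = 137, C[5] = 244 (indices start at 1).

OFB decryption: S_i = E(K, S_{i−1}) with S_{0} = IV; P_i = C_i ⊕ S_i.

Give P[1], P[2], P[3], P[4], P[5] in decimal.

P[1] = 21, P[2] = 27, P[3] = 3, P[4] = 224, P[5] = 36

P[1]: S = E(K, 205) = 52; 33 ⊕ 52 = 21.
P[2]: S = E(K, 52) = 155; 128 ⊕ 155 = 27.
P[3]: S = E(K, 155) = 2; 1 ⊕ 2 = 3.
P[4]: S = E(K, 2) = 105; 137 ⊕ 105 = 224.
P[5]: S = E(K, 105) = 208; 244 ⊕ 208 = 36.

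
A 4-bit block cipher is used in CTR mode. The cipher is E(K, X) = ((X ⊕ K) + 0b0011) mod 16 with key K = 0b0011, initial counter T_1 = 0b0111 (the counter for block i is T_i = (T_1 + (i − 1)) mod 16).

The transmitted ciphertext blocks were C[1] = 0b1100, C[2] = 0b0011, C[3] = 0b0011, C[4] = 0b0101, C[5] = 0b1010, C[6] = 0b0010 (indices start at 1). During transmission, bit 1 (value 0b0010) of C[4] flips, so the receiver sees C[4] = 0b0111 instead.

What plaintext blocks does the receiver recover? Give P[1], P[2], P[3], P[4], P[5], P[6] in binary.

CTR decryption: S_i = E(K, T_i) where T_i is the counter for block i; P_i = C_i ⊕ S_i.
Only C[4] changed, to 0b0111. In CTR, a change in C_i flips the same bit in P_i only; the keystream is unaffected. Decrypting the received ciphertext:
P[1]: T = 0b0111, S = E(K, T) = 0b0111; 0b1100 ⊕ 0b0111 = 0b1011.
P[2]: T = 0b1000, S = E(K, T) = 0b1110; 0b0011 ⊕ 0b1110 = 0b1101.
P[3]: T = 0b1001, S = E(K, T) = 0b1101; 0b0011 ⊕ 0b1101 = 0b1110.
P[4]: T = 0b1010, S = E(K, T) = 0b1100; 0b0111 ⊕ 0b1100 = 0b1011.
P[5]: T = 0b1011, S = E(K, T) = 0b1011; 0b1010 ⊕ 0b1011 = 0b0001.
P[6]: T = 0b1100, S = E(K, T) = 0b0010; 0b0010 ⊕ 0b0010 = 0b0000.
Blocks that differ from the original plaintext: P[4].

P[1] = 0b1011, P[2] = 0b1101, P[3] = 0b1110, P[4] = 0b1011, P[5] = 0b0001, P[6] = 0b0000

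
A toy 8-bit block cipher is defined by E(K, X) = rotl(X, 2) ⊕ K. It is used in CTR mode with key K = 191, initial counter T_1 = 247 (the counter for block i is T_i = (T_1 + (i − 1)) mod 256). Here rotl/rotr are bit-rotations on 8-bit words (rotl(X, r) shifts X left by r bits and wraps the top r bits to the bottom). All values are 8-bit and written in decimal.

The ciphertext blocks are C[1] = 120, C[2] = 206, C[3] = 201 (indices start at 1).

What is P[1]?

CTR decryption: S_i = E(K, T_i) where T_i is the counter for block i; P_i = C_i ⊕ S_i.
P[1]: T = 247, S = E(K, T) = 96; 120 ⊕ 96 = 24.

P[1] = 24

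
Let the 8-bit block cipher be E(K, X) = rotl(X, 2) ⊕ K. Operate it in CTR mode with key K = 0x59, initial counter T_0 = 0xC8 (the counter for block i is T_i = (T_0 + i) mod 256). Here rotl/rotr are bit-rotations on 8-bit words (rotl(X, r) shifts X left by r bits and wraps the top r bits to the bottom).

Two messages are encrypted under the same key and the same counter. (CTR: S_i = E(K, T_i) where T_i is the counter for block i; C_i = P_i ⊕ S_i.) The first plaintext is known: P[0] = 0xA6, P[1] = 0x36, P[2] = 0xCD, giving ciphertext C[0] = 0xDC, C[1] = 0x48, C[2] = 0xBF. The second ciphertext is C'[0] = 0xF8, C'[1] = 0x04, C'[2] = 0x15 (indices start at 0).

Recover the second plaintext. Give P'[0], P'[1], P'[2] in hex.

In CTR with a reused counter, both messages share the same keystream S_i, so C_i ⊕ C'_i = P_i ⊕ P'_i and thus P'_i = P_i ⊕ C_i ⊕ C'_i.
P'[0]: 0xA6 ⊕ 0xDC ⊕ 0xF8 = 0x82.
P'[1]: 0x36 ⊕ 0x48 ⊕ 0x04 = 0x7A.
P'[2]: 0xCD ⊕ 0xBF ⊕ 0x15 = 0x67.

P'[0] = 0x82, P'[1] = 0x7A, P'[2] = 0x67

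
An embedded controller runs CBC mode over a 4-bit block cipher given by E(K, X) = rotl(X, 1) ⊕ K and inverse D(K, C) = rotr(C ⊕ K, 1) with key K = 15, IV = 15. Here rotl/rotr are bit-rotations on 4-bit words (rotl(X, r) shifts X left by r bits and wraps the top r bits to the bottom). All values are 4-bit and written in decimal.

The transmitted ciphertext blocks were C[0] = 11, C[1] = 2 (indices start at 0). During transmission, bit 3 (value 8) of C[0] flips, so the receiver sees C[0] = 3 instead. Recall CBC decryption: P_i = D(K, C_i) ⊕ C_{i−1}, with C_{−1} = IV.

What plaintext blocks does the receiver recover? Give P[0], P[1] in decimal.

P[0] = 9, P[1] = 13

Only C[0] changed, to 3. In CBC, a change in C_i garbles P_i and flips the same bit in P_{i+1}. Decrypting the received ciphertext:
P[0]: D(K, 3) = 6; 6 ⊕ 15 = 9.
P[1]: D(K, 2) = 14; 14 ⊕ 3 = 13.
Blocks that differ from the original plaintext: P[0], P[1].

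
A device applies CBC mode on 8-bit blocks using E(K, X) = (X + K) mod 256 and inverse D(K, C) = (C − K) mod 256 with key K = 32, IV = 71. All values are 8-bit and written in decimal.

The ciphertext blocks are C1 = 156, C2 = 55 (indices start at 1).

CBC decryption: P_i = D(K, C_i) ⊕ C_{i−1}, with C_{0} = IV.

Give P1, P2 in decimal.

P1: D(K, 156) = 124; 124 ⊕ 71 = 59.
P2: D(K, 55) = 23; 23 ⊕ 156 = 139.

P1 = 59, P2 = 139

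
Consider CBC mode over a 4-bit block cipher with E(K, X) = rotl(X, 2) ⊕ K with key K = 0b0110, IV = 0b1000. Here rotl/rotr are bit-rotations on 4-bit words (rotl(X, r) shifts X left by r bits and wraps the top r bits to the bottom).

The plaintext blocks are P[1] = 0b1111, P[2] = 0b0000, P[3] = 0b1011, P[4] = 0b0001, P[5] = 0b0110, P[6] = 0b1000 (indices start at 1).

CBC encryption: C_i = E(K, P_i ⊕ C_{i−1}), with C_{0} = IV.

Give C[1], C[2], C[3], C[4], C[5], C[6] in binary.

C[1] = 0b1011, C[2] = 0b1000, C[3] = 0b1010, C[4] = 0b1000, C[5] = 0b1101, C[6] = 0b0011

C[1]: P[1] ⊕ 0b1000 = 0b0111; E(K, 0b0111) = 0b1011.
C[2]: P[2] ⊕ 0b1011 = 0b1011; E(K, 0b1011) = 0b1000.
C[3]: P[3] ⊕ 0b1000 = 0b0011; E(K, 0b0011) = 0b1010.
C[4]: P[4] ⊕ 0b1010 = 0b1011; E(K, 0b1011) = 0b1000.
C[5]: P[5] ⊕ 0b1000 = 0b1110; E(K, 0b1110) = 0b1101.
C[6]: P[6] ⊕ 0b1101 = 0b0101; E(K, 0b0101) = 0b0011.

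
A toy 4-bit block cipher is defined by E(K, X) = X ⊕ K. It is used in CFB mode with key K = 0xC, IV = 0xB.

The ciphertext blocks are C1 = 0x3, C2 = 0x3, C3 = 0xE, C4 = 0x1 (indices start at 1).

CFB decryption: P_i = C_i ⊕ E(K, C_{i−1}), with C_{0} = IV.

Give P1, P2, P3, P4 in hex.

P1 = 0x4, P2 = 0xC, P3 = 0x1, P4 = 0x3

P1: E(K, 0xB) = 0x7; 0x3 ⊕ 0x7 = 0x4.
P2: E(K, 0x3) = 0xF; 0x3 ⊕ 0xF = 0xC.
P3: E(K, 0x3) = 0xF; 0xE ⊕ 0xF = 0x1.
P4: E(K, 0xE) = 0x2; 0x1 ⊕ 0x2 = 0x3.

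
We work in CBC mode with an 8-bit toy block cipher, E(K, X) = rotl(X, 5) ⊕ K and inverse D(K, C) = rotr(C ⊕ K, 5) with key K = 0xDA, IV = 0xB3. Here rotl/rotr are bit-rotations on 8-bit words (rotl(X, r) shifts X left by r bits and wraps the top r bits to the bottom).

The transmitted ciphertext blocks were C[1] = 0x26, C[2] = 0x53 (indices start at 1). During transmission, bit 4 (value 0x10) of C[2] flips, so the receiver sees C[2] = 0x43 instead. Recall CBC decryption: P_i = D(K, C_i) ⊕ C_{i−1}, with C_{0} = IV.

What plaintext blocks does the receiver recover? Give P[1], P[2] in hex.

Only C[2] changed, to 0x43. In CBC, a change in C_i garbles P_i and flips the same bit in P_{i+1}. Decrypting the received ciphertext:
P[1]: D(K, 0x26) = 0xE7; 0xE7 ⊕ 0xB3 = 0x54.
P[2]: D(K, 0x43) = 0xCC; 0xCC ⊕ 0x26 = 0xEA.
Blocks that differ from the original plaintext: P[2].

P[1] = 0x54, P[2] = 0xEA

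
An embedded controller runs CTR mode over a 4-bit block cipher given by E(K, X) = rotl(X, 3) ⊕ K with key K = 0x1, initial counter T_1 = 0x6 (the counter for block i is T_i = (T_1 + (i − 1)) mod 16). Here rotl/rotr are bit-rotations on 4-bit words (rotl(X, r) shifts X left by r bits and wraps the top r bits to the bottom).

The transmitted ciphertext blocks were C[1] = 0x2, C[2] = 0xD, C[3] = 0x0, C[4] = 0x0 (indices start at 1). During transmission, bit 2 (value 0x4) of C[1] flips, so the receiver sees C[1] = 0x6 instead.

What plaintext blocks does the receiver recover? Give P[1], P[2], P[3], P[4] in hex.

CTR decryption: S_i = E(K, T_i) where T_i is the counter for block i; P_i = C_i ⊕ S_i.
Only C[1] changed, to 0x6. In CTR, a change in C_i flips the same bit in P_i only; the keystream is unaffected. Decrypting the received ciphertext:
P[1]: T = 0x6, S = E(K, T) = 0x2; 0x6 ⊕ 0x2 = 0x4.
P[2]: T = 0x7, S = E(K, T) = 0xA; 0xD ⊕ 0xA = 0x7.
P[3]: T = 0x8, S = E(K, T) = 0x5; 0x0 ⊕ 0x5 = 0x5.
P[4]: T = 0x9, S = E(K, T) = 0xD; 0x0 ⊕ 0xD = 0xD.
Blocks that differ from the original plaintext: P[1].

P[1] = 0x4, P[2] = 0x7, P[3] = 0x5, P[4] = 0xD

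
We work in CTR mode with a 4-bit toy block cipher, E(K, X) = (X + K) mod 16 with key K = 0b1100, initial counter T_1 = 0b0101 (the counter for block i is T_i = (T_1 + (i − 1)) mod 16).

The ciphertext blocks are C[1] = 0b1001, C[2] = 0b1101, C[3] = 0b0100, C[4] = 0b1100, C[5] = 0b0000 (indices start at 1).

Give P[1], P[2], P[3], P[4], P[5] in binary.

CTR decryption: S_i = E(K, T_i) where T_i is the counter for block i; P_i = C_i ⊕ S_i.
P[1]: T = 0b0101, S = E(K, T) = 0b0001; 0b1001 ⊕ 0b0001 = 0b1000.
P[2]: T = 0b0110, S = E(K, T) = 0b0010; 0b1101 ⊕ 0b0010 = 0b1111.
P[3]: T = 0b0111, S = E(K, T) = 0b0011; 0b0100 ⊕ 0b0011 = 0b0111.
P[4]: T = 0b1000, S = E(K, T) = 0b0100; 0b1100 ⊕ 0b0100 = 0b1000.
P[5]: T = 0b1001, S = E(K, T) = 0b0101; 0b0000 ⊕ 0b0101 = 0b0101.

P[1] = 0b1000, P[2] = 0b1111, P[3] = 0b0111, P[4] = 0b1000, P[5] = 0b0101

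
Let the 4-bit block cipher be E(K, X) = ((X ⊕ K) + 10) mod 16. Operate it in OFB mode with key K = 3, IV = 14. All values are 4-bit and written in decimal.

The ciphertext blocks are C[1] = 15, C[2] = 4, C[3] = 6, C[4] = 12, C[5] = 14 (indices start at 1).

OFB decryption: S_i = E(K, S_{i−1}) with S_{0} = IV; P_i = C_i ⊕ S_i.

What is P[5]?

P[5] = 9

P[1]: S = E(K, 14) = 7; 15 ⊕ 7 = 8.
P[2]: S = E(K, 7) = 14; 4 ⊕ 14 = 10.
P[3]: S = E(K, 14) = 7; 6 ⊕ 7 = 1.
P[4]: S = E(K, 7) = 14; 12 ⊕ 14 = 2.
P[5]: S = E(K, 14) = 7; 14 ⊕ 7 = 9.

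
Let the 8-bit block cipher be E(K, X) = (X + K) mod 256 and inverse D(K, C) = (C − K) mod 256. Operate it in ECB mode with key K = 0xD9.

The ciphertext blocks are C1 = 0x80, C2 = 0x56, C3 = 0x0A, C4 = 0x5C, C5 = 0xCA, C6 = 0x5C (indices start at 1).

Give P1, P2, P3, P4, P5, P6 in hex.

P1 = 0xA7, P2 = 0x7D, P3 = 0x31, P4 = 0x83, P5 = 0xF1, P6 = 0x83

ECB decryption: P_i = D(K, C_i).
P1: D(K, 0x80) = 0xA7.
P2: D(K, 0x56) = 0x7D.
P3: D(K, 0x0A) = 0x31.
P4: D(K, 0x5C) = 0x83.
P5: D(K, 0xCA) = 0xF1.
P6: D(K, 0x5C) = 0x83.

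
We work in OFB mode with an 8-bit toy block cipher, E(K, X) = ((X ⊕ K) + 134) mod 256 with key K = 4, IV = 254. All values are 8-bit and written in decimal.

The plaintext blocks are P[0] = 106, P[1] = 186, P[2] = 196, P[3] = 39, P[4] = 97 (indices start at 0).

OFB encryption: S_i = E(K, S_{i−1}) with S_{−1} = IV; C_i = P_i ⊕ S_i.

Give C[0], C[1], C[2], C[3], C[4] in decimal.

C[0]: S = E(K, 254) = 128; 106 ⊕ 128 = 234.
C[1]: S = E(K, 128) = 10; 186 ⊕ 10 = 176.
C[2]: S = E(K, 10) = 148; 196 ⊕ 148 = 80.
C[3]: S = E(K, 148) = 22; 39 ⊕ 22 = 49.
C[4]: S = E(K, 22) = 152; 97 ⊕ 152 = 249.

C[0] = 234, C[1] = 176, C[2] = 80, C[3] = 49, C[4] = 249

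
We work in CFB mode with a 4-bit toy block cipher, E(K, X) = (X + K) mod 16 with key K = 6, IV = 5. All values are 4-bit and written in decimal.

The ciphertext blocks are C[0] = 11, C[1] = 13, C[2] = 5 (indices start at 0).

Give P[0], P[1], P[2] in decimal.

CFB decryption: P_i = C_i ⊕ E(K, C_{i−1}), with C_{−1} = IV.
P[0]: E(K, 5) = 11; 11 ⊕ 11 = 0.
P[1]: E(K, 11) = 1; 13 ⊕ 1 = 12.
P[2]: E(K, 13) = 3; 5 ⊕ 3 = 6.

P[0] = 0, P[1] = 12, P[2] = 6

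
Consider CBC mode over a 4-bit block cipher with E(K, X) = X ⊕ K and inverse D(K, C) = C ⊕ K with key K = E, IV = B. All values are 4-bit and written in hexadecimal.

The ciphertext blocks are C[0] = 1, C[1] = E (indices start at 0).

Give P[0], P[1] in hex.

P[0] = 4, P[1] = 1

CBC decryption: P_i = D(K, C_i) ⊕ C_{i−1}, with C_{−1} = IV.
P[0]: D(K, 1) = F; F ⊕ B = 4.
P[1]: D(K, E) = 0; 0 ⊕ 1 = 1.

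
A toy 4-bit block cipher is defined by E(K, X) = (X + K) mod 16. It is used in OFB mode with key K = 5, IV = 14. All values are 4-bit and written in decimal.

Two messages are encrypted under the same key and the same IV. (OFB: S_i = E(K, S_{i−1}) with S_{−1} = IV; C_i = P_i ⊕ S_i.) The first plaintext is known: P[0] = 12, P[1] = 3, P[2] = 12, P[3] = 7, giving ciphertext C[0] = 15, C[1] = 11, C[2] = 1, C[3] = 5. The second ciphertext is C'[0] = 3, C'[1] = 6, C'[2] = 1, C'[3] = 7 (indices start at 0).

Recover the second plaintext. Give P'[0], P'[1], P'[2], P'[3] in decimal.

P'[0] = 0, P'[1] = 14, P'[2] = 12, P'[3] = 5

In OFB with a reused IV, both messages share the same keystream S_i, so C_i ⊕ C'_i = P_i ⊕ P'_i and thus P'_i = P_i ⊕ C_i ⊕ C'_i.
P'[0]: 12 ⊕ 15 ⊕ 3 = 0.
P'[1]: 3 ⊕ 11 ⊕ 6 = 14.
P'[2]: 12 ⊕ 1 ⊕ 1 = 12.
P'[3]: 7 ⊕ 5 ⊕ 7 = 5.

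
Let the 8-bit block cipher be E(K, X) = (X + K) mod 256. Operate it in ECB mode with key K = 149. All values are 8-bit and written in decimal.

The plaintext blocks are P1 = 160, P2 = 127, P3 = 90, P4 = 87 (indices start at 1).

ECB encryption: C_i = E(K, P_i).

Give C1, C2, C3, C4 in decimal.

C1 = 53, C2 = 20, C3 = 239, C4 = 236

C1: E(K, 160) = 53.
C2: E(K, 127) = 20.
C3: E(K, 90) = 239.
C4: E(K, 87) = 236.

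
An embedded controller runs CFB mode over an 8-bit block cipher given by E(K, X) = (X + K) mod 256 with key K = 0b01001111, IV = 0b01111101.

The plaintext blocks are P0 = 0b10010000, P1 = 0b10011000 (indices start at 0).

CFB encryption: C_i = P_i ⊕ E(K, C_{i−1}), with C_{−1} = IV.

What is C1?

C0: E(K, 0b01111101) = 0b11001100; 0b10010000 ⊕ 0b11001100 = 0b01011100.
C1: E(K, 0b01011100) = 0b10101011; 0b10011000 ⊕ 0b10101011 = 0b00110011.

C1 = 0b00110011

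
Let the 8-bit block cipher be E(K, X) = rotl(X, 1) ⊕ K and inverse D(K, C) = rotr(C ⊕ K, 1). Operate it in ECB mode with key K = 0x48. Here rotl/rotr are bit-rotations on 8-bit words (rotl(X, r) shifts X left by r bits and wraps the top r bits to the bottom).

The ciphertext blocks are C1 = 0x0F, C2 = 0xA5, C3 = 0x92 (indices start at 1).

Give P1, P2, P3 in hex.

ECB decryption: P_i = D(K, C_i).
P1: D(K, 0x0F) = 0xA3.
P2: D(K, 0xA5) = 0xF6.
P3: D(K, 0x92) = 0x6D.

P1 = 0xA3, P2 = 0xF6, P3 = 0x6D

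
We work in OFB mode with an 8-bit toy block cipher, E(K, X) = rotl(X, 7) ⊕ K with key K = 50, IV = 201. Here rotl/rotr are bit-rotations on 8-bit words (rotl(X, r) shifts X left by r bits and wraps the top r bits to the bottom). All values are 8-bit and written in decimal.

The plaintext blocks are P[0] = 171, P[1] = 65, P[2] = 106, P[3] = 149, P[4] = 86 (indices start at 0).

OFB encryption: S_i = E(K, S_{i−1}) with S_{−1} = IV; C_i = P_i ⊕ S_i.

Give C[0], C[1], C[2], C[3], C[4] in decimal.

C[0] = 125, C[1] = 24, C[2] = 244, C[3] = 232, C[4] = 218

C[0]: S = E(K, 201) = 214; 171 ⊕ 214 = 125.
C[1]: S = E(K, 214) = 89; 65 ⊕ 89 = 24.
C[2]: S = E(K, 89) = 158; 106 ⊕ 158 = 244.
C[3]: S = E(K, 158) = 125; 149 ⊕ 125 = 232.
C[4]: S = E(K, 125) = 140; 86 ⊕ 140 = 218.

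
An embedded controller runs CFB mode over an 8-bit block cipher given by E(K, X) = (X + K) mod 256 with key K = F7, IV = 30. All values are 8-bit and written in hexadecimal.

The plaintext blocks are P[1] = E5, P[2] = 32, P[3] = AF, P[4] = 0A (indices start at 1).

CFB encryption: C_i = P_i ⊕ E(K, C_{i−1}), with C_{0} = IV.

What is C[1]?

C[1] = C2

C[1]: E(K, 30) = 27; E5 ⊕ 27 = C2.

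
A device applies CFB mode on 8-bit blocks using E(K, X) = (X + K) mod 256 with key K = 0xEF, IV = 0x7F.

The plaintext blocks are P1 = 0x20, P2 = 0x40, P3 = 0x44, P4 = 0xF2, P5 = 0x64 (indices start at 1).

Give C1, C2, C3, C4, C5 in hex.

C1 = 0x4E, C2 = 0x7D, C3 = 0x28, C4 = 0xE5, C5 = 0xB0

CFB encryption: C_i = P_i ⊕ E(K, C_{i−1}), with C_{0} = IV.
C1: E(K, 0x7F) = 0x6E; 0x20 ⊕ 0x6E = 0x4E.
C2: E(K, 0x4E) = 0x3D; 0x40 ⊕ 0x3D = 0x7D.
C3: E(K, 0x7D) = 0x6C; 0x44 ⊕ 0x6C = 0x28.
C4: E(K, 0x28) = 0x17; 0xF2 ⊕ 0x17 = 0xE5.
C5: E(K, 0xE5) = 0xD4; 0x64 ⊕ 0xD4 = 0xB0.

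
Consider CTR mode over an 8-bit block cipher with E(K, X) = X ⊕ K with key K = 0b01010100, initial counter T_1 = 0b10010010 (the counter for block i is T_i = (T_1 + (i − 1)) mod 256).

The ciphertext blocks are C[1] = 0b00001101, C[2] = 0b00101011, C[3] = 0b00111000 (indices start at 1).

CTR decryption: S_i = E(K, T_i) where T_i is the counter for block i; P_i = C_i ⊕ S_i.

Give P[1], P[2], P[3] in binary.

P[1]: T = 0b10010010, S = E(K, T) = 0b11000110; 0b00001101 ⊕ 0b11000110 = 0b11001011.
P[2]: T = 0b10010011, S = E(K, T) = 0b11000111; 0b00101011 ⊕ 0b11000111 = 0b11101100.
P[3]: T = 0b10010100, S = E(K, T) = 0b11000000; 0b00111000 ⊕ 0b11000000 = 0b11111000.

P[1] = 0b11001011, P[2] = 0b11101100, P[3] = 0b11111000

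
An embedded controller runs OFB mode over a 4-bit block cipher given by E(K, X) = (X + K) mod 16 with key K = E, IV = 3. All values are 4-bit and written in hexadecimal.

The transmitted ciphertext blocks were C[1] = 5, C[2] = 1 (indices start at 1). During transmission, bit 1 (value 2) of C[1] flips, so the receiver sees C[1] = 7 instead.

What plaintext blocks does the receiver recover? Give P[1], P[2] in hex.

P[1] = 6, P[2] = E

OFB decryption: S_i = E(K, S_{i−1}) with S_{0} = IV; P_i = C_i ⊕ S_i.
Only C[1] changed, to 7. In OFB, a change in C_i flips the same bit in P_i only; the keystream is unaffected. Decrypting the received ciphertext:
P[1]: S = E(K, 3) = 1; 7 ⊕ 1 = 6.
P[2]: S = E(K, 1) = F; 1 ⊕ F = E.
Blocks that differ from the original plaintext: P[1].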